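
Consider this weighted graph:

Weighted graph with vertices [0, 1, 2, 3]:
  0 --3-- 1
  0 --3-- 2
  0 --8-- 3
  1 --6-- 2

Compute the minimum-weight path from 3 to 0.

Using Dijkstra's algorithm from vertex 3:
Shortest path: 3 -> 0
Total weight: 8 = 8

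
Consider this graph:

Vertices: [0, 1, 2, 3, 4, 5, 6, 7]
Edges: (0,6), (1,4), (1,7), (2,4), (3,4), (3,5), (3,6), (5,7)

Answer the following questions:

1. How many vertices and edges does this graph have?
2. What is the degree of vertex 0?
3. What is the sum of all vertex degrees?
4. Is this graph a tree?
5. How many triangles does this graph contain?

Count: 8 vertices, 8 edges.
Vertex 0 has neighbors [6], degree = 1.
Handshaking lemma: 2 * 8 = 16.
A tree on 8 vertices has 7 edges. This graph has 8 edges (1 extra). Not a tree.
Number of triangles = 0.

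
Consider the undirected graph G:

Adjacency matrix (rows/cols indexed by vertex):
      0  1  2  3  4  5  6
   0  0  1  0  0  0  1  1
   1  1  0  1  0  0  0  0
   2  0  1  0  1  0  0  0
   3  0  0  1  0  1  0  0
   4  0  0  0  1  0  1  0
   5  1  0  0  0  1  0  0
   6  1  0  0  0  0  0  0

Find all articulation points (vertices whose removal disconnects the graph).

An articulation point is a vertex whose removal disconnects the graph.
Articulation points: [0]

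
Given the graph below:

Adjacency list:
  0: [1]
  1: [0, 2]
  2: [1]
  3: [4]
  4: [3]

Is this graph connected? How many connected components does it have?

Checking connectivity: the graph has 2 connected component(s).
Components: [[0, 1, 2], [3, 4]]. The graph is NOT connected.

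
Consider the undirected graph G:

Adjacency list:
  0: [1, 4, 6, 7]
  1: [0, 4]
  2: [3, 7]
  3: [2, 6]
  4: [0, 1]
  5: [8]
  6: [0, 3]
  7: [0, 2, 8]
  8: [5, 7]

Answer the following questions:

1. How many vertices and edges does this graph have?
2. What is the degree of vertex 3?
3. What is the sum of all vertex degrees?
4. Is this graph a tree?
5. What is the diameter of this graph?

Count: 9 vertices, 10 edges.
Vertex 3 has neighbors [2, 6], degree = 2.
Handshaking lemma: 2 * 10 = 20.
A tree on 9 vertices has 8 edges. This graph has 10 edges (2 extra). Not a tree.
Diameter (longest shortest path) = 4.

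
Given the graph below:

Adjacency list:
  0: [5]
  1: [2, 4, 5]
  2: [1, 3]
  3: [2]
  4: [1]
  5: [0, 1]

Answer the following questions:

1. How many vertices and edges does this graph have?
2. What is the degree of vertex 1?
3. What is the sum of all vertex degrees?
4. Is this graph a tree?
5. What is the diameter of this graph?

Count: 6 vertices, 5 edges.
Vertex 1 has neighbors [2, 4, 5], degree = 3.
Handshaking lemma: 2 * 5 = 10.
A graph is a tree iff it is connected and has exactly n-1 edges. This graph is connected (all 6 vertices in one component) and has 6-1 = 5 edges. It is a tree.
Diameter (longest shortest path) = 4.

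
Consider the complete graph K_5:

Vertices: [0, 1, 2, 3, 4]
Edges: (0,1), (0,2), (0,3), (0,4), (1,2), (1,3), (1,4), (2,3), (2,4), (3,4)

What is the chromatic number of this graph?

In K_5, every vertex is adjacent to every other vertex.
Each vertex needs a unique color.
Chromatic number = 5.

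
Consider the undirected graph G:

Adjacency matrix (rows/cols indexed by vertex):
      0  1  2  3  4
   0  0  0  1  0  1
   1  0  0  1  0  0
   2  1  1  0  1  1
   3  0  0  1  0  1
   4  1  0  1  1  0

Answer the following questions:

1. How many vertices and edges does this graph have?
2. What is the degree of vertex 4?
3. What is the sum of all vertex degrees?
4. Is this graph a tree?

Count: 5 vertices, 6 edges.
Vertex 4 has neighbors [0, 2, 3], degree = 3.
Handshaking lemma: 2 * 6 = 12.
A tree on 5 vertices has 4 edges. This graph has 6 edges (2 extra). Not a tree.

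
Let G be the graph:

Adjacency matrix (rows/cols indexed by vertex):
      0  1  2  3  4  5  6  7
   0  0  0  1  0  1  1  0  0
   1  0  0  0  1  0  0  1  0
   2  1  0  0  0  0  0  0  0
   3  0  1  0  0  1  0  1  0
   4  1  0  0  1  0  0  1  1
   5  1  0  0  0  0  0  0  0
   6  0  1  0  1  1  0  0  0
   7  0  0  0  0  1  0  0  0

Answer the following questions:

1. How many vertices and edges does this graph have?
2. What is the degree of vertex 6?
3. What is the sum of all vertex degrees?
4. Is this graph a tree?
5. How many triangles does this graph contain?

Count: 8 vertices, 9 edges.
Vertex 6 has neighbors [1, 3, 4], degree = 3.
Handshaking lemma: 2 * 9 = 18.
A tree on 8 vertices has 7 edges. This graph has 9 edges (2 extra). Not a tree.
Number of triangles = 2.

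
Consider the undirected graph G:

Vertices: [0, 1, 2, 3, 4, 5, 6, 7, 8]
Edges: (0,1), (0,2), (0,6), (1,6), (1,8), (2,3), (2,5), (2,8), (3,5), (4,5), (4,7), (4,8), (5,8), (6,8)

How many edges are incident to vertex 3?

Vertex 3 has neighbors [2, 5], so deg(3) = 2.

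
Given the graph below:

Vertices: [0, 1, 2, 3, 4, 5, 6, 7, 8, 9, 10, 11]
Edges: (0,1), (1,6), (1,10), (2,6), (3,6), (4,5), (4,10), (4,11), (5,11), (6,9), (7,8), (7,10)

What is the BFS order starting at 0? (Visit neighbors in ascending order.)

BFS from vertex 0 (neighbors processed in ascending order):
Visit order: 0, 1, 6, 10, 2, 3, 9, 4, 7, 5, 11, 8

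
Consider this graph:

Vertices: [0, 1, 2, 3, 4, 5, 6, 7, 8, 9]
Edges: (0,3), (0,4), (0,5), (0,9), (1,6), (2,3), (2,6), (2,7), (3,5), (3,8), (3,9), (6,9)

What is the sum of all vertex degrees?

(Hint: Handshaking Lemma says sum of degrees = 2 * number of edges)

Count edges: 12 edges.
By Handshaking Lemma: sum of degrees = 2 * 12 = 24.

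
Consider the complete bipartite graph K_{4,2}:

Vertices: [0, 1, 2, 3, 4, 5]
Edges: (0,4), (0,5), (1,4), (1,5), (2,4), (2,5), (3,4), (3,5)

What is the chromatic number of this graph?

K_{4,2} is bipartite: vertices split into two independent sets of size 4 and 2.
Color one set 0, the other 1. No adjacent vertices share a color.
Chromatic number = 2.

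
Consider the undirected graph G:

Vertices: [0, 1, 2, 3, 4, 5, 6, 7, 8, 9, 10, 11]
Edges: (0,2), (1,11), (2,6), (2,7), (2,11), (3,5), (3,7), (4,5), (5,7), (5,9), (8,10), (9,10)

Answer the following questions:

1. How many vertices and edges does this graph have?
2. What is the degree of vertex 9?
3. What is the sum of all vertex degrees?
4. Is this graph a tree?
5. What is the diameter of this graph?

Count: 12 vertices, 12 edges.
Vertex 9 has neighbors [5, 10], degree = 2.
Handshaking lemma: 2 * 12 = 24.
A tree on 12 vertices has 11 edges. This graph has 12 edges (1 extra). Not a tree.
Diameter (longest shortest path) = 7.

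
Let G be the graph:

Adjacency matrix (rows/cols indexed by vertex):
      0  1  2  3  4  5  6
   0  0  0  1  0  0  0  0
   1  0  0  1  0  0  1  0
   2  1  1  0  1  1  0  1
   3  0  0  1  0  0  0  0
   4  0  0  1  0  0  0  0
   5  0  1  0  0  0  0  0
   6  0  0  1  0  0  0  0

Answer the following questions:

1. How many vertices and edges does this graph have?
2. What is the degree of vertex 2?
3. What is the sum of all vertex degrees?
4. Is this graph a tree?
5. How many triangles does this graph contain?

Count: 7 vertices, 6 edges.
Vertex 2 has neighbors [0, 1, 3, 4, 6], degree = 5.
Handshaking lemma: 2 * 6 = 12.
A graph is a tree iff it is connected and has exactly n-1 edges. This graph is connected (all 7 vertices in one component) and has 7-1 = 6 edges. It is a tree.
Number of triangles = 0.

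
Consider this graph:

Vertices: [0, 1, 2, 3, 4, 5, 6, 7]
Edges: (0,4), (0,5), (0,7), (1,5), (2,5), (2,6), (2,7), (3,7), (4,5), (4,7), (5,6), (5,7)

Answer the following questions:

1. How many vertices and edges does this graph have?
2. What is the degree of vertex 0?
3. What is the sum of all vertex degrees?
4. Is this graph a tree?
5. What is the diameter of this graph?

Count: 8 vertices, 12 edges.
Vertex 0 has neighbors [4, 5, 7], degree = 3.
Handshaking lemma: 2 * 12 = 24.
A tree on 8 vertices has 7 edges. This graph has 12 edges (5 extra). Not a tree.
Diameter (longest shortest path) = 3.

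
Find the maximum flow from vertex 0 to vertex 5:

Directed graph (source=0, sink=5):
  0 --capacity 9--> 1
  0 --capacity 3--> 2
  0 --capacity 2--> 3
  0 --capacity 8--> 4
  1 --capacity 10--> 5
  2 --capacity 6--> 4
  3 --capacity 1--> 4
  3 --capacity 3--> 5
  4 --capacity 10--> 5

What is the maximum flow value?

Computing max flow:
  Flow on (0->1): 9/9
  Flow on (0->2): 3/3
  Flow on (0->3): 2/2
  Flow on (0->4): 7/8
  Flow on (1->5): 9/10
  Flow on (2->4): 3/6
  Flow on (3->5): 2/3
  Flow on (4->5): 10/10
Maximum flow = 21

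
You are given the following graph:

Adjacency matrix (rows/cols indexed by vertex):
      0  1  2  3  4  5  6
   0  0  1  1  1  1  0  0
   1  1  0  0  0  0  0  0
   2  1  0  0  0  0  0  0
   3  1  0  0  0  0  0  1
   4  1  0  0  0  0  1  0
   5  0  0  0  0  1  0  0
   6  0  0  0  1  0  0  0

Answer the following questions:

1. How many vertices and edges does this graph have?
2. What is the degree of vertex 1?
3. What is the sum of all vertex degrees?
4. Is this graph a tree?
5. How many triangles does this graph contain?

Count: 7 vertices, 6 edges.
Vertex 1 has neighbors [0], degree = 1.
Handshaking lemma: 2 * 6 = 12.
A graph is a tree iff it is connected and has exactly n-1 edges. This graph is connected (all 7 vertices in one component) and has 7-1 = 6 edges. It is a tree.
Number of triangles = 0.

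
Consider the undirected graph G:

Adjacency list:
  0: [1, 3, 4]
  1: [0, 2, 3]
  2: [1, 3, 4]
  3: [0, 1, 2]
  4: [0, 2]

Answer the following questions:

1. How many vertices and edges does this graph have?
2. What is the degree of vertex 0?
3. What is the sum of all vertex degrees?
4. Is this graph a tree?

Count: 5 vertices, 7 edges.
Vertex 0 has neighbors [1, 3, 4], degree = 3.
Handshaking lemma: 2 * 7 = 14.
A tree on 5 vertices has 4 edges. This graph has 7 edges (3 extra). Not a tree.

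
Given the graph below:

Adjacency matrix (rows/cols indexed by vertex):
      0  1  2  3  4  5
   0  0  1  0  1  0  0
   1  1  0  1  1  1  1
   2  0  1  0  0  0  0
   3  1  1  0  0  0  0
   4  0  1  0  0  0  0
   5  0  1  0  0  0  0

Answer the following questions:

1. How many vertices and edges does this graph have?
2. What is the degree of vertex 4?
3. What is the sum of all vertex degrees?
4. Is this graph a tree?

Count: 6 vertices, 6 edges.
Vertex 4 has neighbors [1], degree = 1.
Handshaking lemma: 2 * 6 = 12.
A tree on 6 vertices has 5 edges. This graph has 6 edges (1 extra). Not a tree.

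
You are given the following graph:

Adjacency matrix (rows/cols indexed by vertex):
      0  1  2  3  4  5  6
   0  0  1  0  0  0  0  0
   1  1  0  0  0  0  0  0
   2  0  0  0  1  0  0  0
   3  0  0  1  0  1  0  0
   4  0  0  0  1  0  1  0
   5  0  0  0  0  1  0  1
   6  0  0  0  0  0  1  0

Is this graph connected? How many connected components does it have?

Checking connectivity: the graph has 2 connected component(s).
Components: [[0, 1], [2, 3, 4, 5, 6]]. The graph is NOT connected.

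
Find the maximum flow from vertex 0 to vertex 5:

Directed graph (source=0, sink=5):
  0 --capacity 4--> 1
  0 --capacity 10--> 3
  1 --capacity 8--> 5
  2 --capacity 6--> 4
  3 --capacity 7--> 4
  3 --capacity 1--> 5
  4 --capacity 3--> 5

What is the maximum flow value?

Computing max flow:
  Flow on (0->1): 4/4
  Flow on (0->3): 4/10
  Flow on (1->5): 4/8
  Flow on (3->4): 3/7
  Flow on (3->5): 1/1
  Flow on (4->5): 3/3
Maximum flow = 8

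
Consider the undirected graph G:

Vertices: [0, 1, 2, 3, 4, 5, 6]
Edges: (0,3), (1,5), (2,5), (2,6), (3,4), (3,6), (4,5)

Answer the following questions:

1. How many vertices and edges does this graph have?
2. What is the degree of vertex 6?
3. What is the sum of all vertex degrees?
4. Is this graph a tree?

Count: 7 vertices, 7 edges.
Vertex 6 has neighbors [2, 3], degree = 2.
Handshaking lemma: 2 * 7 = 14.
A tree on 7 vertices has 6 edges. This graph has 7 edges (1 extra). Not a tree.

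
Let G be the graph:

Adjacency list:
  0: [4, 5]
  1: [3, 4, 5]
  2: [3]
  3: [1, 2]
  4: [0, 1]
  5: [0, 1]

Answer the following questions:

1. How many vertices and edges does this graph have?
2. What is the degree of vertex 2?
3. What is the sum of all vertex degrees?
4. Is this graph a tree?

Count: 6 vertices, 6 edges.
Vertex 2 has neighbors [3], degree = 1.
Handshaking lemma: 2 * 6 = 12.
A tree on 6 vertices has 5 edges. This graph has 6 edges (1 extra). Not a tree.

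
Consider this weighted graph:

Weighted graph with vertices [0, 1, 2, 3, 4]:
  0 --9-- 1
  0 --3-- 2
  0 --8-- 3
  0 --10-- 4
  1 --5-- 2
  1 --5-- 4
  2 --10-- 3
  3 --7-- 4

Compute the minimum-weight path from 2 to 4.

Using Dijkstra's algorithm from vertex 2:
Shortest path: 2 -> 1 -> 4
Total weight: 5 + 5 = 10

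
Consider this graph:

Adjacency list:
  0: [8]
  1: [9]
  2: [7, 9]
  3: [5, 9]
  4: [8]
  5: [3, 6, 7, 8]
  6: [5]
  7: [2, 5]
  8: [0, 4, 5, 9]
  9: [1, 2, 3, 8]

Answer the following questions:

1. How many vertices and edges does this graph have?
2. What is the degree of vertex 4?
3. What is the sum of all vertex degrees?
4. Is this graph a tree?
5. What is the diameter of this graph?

Count: 10 vertices, 11 edges.
Vertex 4 has neighbors [8], degree = 1.
Handshaking lemma: 2 * 11 = 22.
A tree on 10 vertices has 9 edges. This graph has 11 edges (2 extra). Not a tree.
Diameter (longest shortest path) = 4.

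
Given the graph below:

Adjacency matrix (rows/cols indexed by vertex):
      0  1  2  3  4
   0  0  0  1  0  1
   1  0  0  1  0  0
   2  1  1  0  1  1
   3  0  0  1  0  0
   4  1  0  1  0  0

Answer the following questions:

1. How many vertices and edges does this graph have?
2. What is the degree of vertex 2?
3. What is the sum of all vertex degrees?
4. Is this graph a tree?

Count: 5 vertices, 5 edges.
Vertex 2 has neighbors [0, 1, 3, 4], degree = 4.
Handshaking lemma: 2 * 5 = 10.
A tree on 5 vertices has 4 edges. This graph has 5 edges (1 extra). Not a tree.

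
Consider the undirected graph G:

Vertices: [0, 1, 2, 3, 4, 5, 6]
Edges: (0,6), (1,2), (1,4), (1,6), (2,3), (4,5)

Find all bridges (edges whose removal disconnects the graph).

A bridge is an edge whose removal increases the number of connected components.
Bridges found: (0,6), (1,2), (1,4), (1,6), (2,3), (4,5)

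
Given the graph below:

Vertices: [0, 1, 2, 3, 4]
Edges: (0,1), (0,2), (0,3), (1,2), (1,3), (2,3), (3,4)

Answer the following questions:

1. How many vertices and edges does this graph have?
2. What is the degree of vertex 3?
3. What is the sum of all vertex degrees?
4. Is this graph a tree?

Count: 5 vertices, 7 edges.
Vertex 3 has neighbors [0, 1, 2, 4], degree = 4.
Handshaking lemma: 2 * 7 = 14.
A tree on 5 vertices has 4 edges. This graph has 7 edges (3 extra). Not a tree.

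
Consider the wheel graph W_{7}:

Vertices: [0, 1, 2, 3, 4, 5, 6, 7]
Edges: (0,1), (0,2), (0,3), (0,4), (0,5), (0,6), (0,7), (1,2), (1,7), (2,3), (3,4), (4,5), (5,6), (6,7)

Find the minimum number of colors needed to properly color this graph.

W_{7} = C_{7} plus a hub adjacent to every cycle vertex.
The outer cycle needs 3 colors (odd cycle); the hub is adjacent to all of them so needs a fresh color.
Chromatic number = 3 + 1 = 4.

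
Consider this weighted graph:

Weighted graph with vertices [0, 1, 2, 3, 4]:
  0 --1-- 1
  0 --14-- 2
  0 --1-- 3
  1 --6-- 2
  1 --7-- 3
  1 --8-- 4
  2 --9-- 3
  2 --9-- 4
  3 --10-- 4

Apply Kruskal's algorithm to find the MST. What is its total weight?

Applying Kruskal's algorithm (sort edges by weight, add if no cycle):
  Add (0,1) w=1
  Add (0,3) w=1
  Add (1,2) w=6
  Skip (1,3) w=7 (creates cycle)
  Add (1,4) w=8
  Skip (2,4) w=9 (creates cycle)
  Skip (2,3) w=9 (creates cycle)
  Skip (3,4) w=10 (creates cycle)
  Skip (0,2) w=14 (creates cycle)
MST weight = 16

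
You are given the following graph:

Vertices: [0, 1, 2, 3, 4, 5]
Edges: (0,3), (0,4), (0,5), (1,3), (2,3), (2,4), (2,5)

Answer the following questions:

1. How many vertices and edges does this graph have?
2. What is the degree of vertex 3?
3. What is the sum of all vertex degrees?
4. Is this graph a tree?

Count: 6 vertices, 7 edges.
Vertex 3 has neighbors [0, 1, 2], degree = 3.
Handshaking lemma: 2 * 7 = 14.
A tree on 6 vertices has 5 edges. This graph has 7 edges (2 extra). Not a tree.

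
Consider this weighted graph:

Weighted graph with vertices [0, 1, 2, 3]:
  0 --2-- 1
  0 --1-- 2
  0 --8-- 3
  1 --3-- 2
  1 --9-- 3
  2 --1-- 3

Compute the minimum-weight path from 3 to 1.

Using Dijkstra's algorithm from vertex 3:
Shortest path: 3 -> 2 -> 1
Total weight: 1 + 3 = 4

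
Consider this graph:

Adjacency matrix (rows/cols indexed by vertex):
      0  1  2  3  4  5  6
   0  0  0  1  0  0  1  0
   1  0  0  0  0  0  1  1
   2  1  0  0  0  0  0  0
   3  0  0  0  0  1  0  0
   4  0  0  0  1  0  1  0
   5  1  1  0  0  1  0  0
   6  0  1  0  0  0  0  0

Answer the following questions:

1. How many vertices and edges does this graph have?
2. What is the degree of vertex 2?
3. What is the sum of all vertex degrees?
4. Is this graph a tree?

Count: 7 vertices, 6 edges.
Vertex 2 has neighbors [0], degree = 1.
Handshaking lemma: 2 * 6 = 12.
A graph is a tree iff it is connected and has exactly n-1 edges. This graph is connected (all 7 vertices in one component) and has 7-1 = 6 edges. It is a tree.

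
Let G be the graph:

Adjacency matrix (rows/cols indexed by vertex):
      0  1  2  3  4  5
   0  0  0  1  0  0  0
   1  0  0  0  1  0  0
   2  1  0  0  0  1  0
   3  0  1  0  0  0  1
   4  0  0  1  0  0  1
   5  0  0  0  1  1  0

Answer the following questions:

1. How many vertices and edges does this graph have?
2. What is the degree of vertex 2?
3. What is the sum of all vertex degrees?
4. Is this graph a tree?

Count: 6 vertices, 5 edges.
Vertex 2 has neighbors [0, 4], degree = 2.
Handshaking lemma: 2 * 5 = 10.
A graph is a tree iff it is connected and has exactly n-1 edges. This graph is connected (all 6 vertices in one component) and has 6-1 = 5 edges. It is a tree.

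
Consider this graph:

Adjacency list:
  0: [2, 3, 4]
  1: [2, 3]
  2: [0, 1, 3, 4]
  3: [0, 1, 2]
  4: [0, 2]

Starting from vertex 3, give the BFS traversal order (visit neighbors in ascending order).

BFS from vertex 3 (neighbors processed in ascending order):
Visit order: 3, 0, 1, 2, 4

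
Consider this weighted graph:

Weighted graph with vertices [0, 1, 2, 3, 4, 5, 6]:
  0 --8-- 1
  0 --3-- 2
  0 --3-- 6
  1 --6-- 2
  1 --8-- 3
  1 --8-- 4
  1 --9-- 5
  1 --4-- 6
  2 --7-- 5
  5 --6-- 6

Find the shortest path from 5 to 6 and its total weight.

Using Dijkstra's algorithm from vertex 5:
Shortest path: 5 -> 6
Total weight: 6 = 6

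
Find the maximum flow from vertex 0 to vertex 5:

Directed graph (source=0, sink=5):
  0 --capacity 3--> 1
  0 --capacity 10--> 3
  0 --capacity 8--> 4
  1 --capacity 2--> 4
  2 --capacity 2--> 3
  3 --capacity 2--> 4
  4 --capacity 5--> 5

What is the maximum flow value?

Computing max flow:
  Flow on (0->1): 2/3
  Flow on (0->3): 2/10
  Flow on (0->4): 1/8
  Flow on (1->4): 2/2
  Flow on (3->4): 2/2
  Flow on (4->5): 5/5
Maximum flow = 5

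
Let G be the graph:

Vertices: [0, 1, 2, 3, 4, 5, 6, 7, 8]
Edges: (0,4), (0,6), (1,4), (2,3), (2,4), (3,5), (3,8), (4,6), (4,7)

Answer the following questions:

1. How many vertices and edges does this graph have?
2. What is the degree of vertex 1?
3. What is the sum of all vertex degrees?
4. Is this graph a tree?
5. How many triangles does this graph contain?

Count: 9 vertices, 9 edges.
Vertex 1 has neighbors [4], degree = 1.
Handshaking lemma: 2 * 9 = 18.
A tree on 9 vertices has 8 edges. This graph has 9 edges (1 extra). Not a tree.
Number of triangles = 1.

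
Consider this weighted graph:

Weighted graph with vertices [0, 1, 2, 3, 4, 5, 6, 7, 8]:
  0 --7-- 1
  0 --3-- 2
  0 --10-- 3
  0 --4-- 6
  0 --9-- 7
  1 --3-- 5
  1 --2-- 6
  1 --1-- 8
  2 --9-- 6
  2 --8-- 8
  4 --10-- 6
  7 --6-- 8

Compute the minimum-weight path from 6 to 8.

Using Dijkstra's algorithm from vertex 6:
Shortest path: 6 -> 1 -> 8
Total weight: 2 + 1 = 3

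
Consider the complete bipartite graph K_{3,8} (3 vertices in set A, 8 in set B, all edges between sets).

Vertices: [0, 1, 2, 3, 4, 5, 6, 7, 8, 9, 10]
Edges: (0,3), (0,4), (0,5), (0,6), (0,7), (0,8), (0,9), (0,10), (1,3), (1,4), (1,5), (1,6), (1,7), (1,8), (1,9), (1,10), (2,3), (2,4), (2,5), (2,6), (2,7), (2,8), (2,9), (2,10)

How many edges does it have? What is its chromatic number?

K_{3,8} has 3 * 8 = 24 edges.
Bipartite graphs have chromatic number 2 (color each partition differently).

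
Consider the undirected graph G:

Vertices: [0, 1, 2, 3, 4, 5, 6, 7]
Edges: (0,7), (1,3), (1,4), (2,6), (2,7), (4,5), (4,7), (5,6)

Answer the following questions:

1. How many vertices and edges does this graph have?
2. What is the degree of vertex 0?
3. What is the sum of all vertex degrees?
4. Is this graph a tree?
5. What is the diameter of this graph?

Count: 8 vertices, 8 edges.
Vertex 0 has neighbors [7], degree = 1.
Handshaking lemma: 2 * 8 = 16.
A tree on 8 vertices has 7 edges. This graph has 8 edges (1 extra). Not a tree.
Diameter (longest shortest path) = 4.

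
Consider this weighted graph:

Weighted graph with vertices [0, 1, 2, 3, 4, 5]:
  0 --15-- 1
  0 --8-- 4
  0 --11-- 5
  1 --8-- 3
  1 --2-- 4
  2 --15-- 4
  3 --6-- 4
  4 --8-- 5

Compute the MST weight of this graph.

Applying Kruskal's algorithm (sort edges by weight, add if no cycle):
  Add (1,4) w=2
  Add (3,4) w=6
  Add (0,4) w=8
  Skip (1,3) w=8 (creates cycle)
  Add (4,5) w=8
  Skip (0,5) w=11 (creates cycle)
  Skip (0,1) w=15 (creates cycle)
  Add (2,4) w=15
MST weight = 39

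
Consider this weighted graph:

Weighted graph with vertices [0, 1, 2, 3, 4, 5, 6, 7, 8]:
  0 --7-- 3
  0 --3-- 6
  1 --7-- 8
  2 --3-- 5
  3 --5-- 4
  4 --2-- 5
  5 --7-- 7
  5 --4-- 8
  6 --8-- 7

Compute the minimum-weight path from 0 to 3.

Using Dijkstra's algorithm from vertex 0:
Shortest path: 0 -> 3
Total weight: 7 = 7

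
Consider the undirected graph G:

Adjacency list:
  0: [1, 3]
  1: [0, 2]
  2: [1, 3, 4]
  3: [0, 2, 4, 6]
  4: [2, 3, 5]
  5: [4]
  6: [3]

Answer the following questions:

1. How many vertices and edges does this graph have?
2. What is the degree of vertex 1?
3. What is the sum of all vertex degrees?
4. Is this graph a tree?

Count: 7 vertices, 8 edges.
Vertex 1 has neighbors [0, 2], degree = 2.
Handshaking lemma: 2 * 8 = 16.
A tree on 7 vertices has 6 edges. This graph has 8 edges (2 extra). Not a tree.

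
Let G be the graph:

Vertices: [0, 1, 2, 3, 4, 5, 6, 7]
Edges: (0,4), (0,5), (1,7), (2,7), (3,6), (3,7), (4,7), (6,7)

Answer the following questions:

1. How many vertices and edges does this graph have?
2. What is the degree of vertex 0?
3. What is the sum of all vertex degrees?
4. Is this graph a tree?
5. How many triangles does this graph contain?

Count: 8 vertices, 8 edges.
Vertex 0 has neighbors [4, 5], degree = 2.
Handshaking lemma: 2 * 8 = 16.
A tree on 8 vertices has 7 edges. This graph has 8 edges (1 extra). Not a tree.
Number of triangles = 1.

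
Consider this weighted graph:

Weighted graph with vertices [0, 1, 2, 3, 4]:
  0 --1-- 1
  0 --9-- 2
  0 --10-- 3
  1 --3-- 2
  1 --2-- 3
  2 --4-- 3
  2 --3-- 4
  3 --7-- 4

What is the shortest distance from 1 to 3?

Using Dijkstra's algorithm from vertex 1:
Shortest path: 1 -> 3
Total weight: 2 = 2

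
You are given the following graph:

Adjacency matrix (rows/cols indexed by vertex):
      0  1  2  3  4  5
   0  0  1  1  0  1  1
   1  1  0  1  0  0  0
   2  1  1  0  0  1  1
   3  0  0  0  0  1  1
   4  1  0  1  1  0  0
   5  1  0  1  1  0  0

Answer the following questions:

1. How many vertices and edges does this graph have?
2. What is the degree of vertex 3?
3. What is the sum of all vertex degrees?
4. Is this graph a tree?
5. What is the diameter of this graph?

Count: 6 vertices, 9 edges.
Vertex 3 has neighbors [4, 5], degree = 2.
Handshaking lemma: 2 * 9 = 18.
A tree on 6 vertices has 5 edges. This graph has 9 edges (4 extra). Not a tree.
Diameter (longest shortest path) = 3.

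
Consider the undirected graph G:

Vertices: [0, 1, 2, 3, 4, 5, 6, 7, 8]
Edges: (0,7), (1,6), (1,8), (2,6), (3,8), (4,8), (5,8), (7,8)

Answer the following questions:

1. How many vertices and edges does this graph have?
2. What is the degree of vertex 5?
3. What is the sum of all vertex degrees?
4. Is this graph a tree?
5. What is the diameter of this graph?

Count: 9 vertices, 8 edges.
Vertex 5 has neighbors [8], degree = 1.
Handshaking lemma: 2 * 8 = 16.
A graph is a tree iff it is connected and has exactly n-1 edges. This graph is connected (all 9 vertices in one component) and has 9-1 = 8 edges. It is a tree.
Diameter (longest shortest path) = 5.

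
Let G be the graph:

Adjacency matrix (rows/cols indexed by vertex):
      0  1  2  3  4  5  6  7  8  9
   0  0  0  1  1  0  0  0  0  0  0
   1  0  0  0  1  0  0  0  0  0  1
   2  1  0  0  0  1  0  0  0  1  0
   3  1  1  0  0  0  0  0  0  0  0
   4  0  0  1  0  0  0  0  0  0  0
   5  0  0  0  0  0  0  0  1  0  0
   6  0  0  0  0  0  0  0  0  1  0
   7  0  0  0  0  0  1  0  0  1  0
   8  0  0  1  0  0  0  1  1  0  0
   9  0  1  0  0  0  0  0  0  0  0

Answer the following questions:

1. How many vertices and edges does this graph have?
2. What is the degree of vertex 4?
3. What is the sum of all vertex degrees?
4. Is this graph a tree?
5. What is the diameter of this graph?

Count: 10 vertices, 9 edges.
Vertex 4 has neighbors [2], degree = 1.
Handshaking lemma: 2 * 9 = 18.
A graph is a tree iff it is connected and has exactly n-1 edges. This graph is connected (all 10 vertices in one component) and has 10-1 = 9 edges. It is a tree.
Diameter (longest shortest path) = 7.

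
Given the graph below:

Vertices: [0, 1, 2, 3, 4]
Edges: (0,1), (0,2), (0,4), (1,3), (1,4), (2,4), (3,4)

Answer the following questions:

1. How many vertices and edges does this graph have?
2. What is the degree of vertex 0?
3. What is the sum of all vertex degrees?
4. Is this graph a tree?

Count: 5 vertices, 7 edges.
Vertex 0 has neighbors [1, 2, 4], degree = 3.
Handshaking lemma: 2 * 7 = 14.
A tree on 5 vertices has 4 edges. This graph has 7 edges (3 extra). Not a tree.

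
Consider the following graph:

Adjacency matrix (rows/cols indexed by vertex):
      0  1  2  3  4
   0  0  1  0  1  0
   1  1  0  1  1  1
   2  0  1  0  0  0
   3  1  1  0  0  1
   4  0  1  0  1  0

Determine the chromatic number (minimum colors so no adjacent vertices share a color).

The graph has a maximum clique of size 3 (lower bound on chromatic number).
A valid 3-coloring: {0: 2, 1: 0, 2: 1, 3: 1, 4: 2}.
Chromatic number = 3.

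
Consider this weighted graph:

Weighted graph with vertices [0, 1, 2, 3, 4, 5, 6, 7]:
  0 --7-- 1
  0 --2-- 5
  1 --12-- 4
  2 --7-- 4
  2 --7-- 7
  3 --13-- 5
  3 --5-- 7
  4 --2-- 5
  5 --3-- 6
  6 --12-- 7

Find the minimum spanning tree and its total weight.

Applying Kruskal's algorithm (sort edges by weight, add if no cycle):
  Add (0,5) w=2
  Add (4,5) w=2
  Add (5,6) w=3
  Add (3,7) w=5
  Add (0,1) w=7
  Add (2,4) w=7
  Add (2,7) w=7
  Skip (1,4) w=12 (creates cycle)
  Skip (6,7) w=12 (creates cycle)
  Skip (3,5) w=13 (creates cycle)
MST weight = 33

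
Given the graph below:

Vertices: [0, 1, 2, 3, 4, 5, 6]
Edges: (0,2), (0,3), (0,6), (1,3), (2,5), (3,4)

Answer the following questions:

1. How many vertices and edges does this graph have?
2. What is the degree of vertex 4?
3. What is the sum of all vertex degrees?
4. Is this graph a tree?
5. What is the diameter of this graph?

Count: 7 vertices, 6 edges.
Vertex 4 has neighbors [3], degree = 1.
Handshaking lemma: 2 * 6 = 12.
A graph is a tree iff it is connected and has exactly n-1 edges. This graph is connected (all 7 vertices in one component) and has 7-1 = 6 edges. It is a tree.
Diameter (longest shortest path) = 4.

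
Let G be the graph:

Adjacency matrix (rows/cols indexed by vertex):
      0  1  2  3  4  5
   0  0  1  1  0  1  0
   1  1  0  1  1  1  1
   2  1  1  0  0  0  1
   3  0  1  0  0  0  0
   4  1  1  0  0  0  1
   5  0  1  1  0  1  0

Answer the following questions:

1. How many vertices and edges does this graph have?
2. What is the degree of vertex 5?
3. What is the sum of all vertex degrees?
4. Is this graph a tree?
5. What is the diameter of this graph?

Count: 6 vertices, 9 edges.
Vertex 5 has neighbors [1, 2, 4], degree = 3.
Handshaking lemma: 2 * 9 = 18.
A tree on 6 vertices has 5 edges. This graph has 9 edges (4 extra). Not a tree.
Diameter (longest shortest path) = 2.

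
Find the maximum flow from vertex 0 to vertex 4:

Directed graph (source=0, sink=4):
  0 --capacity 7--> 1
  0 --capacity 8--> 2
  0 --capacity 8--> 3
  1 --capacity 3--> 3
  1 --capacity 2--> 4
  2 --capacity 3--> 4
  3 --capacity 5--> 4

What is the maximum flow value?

Computing max flow:
  Flow on (0->1): 5/7
  Flow on (0->2): 3/8
  Flow on (0->3): 2/8
  Flow on (1->3): 3/3
  Flow on (1->4): 2/2
  Flow on (2->4): 3/3
  Flow on (3->4): 5/5
Maximum flow = 10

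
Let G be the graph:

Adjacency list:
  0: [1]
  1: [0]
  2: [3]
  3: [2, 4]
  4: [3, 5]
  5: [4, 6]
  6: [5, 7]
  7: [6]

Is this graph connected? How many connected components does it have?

Checking connectivity: the graph has 2 connected component(s).
Components: [[0, 1], [2, 3, 4, 5, 6, 7]]. The graph is NOT connected.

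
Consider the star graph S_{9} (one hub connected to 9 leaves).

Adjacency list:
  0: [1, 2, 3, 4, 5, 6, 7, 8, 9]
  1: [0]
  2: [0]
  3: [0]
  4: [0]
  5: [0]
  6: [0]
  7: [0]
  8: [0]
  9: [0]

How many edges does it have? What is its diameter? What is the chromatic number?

Star graph S_{9}: the hub connects to all 9 leaves.
Edges = 9.
Diameter = 2 (any leaf to hub is 1, leaf to leaf through hub is 2).
Star graphs are bipartite (hub vs leaves), so chromatic number = 2.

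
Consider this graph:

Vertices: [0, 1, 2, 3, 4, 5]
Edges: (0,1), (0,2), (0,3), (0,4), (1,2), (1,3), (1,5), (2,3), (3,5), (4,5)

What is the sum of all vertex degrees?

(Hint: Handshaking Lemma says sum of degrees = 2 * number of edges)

Count edges: 10 edges.
By Handshaking Lemma: sum of degrees = 2 * 10 = 20.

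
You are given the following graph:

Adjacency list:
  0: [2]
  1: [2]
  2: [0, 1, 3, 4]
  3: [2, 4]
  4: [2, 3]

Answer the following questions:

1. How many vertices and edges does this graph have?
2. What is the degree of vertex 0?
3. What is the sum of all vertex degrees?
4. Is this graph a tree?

Count: 5 vertices, 5 edges.
Vertex 0 has neighbors [2], degree = 1.
Handshaking lemma: 2 * 5 = 10.
A tree on 5 vertices has 4 edges. This graph has 5 edges (1 extra). Not a tree.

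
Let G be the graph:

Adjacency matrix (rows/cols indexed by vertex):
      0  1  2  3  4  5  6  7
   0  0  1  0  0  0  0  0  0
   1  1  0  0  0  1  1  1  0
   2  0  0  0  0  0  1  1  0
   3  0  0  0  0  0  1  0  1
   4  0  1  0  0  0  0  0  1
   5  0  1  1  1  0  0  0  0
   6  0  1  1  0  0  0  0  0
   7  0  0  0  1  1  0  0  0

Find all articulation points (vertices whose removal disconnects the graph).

An articulation point is a vertex whose removal disconnects the graph.
Articulation points: [1]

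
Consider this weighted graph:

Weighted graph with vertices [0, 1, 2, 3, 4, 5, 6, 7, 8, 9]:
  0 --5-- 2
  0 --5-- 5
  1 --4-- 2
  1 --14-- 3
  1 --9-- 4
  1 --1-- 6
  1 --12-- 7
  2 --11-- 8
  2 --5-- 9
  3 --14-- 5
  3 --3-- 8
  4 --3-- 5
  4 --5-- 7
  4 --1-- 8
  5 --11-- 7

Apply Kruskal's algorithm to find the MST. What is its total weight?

Applying Kruskal's algorithm (sort edges by weight, add if no cycle):
  Add (1,6) w=1
  Add (4,8) w=1
  Add (3,8) w=3
  Add (4,5) w=3
  Add (1,2) w=4
  Add (0,2) w=5
  Add (0,5) w=5
  Add (2,9) w=5
  Add (4,7) w=5
  Skip (1,4) w=9 (creates cycle)
  Skip (2,8) w=11 (creates cycle)
  Skip (5,7) w=11 (creates cycle)
  Skip (1,7) w=12 (creates cycle)
  Skip (1,3) w=14 (creates cycle)
  Skip (3,5) w=14 (creates cycle)
MST weight = 32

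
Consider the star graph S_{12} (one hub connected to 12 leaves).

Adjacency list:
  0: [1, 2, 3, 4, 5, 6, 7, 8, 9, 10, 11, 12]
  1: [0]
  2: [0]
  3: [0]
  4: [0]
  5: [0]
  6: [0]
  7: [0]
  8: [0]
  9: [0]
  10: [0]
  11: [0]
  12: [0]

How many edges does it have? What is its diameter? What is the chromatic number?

Star graph S_{12}: the hub connects to all 12 leaves.
Edges = 12.
Diameter = 2 (any leaf to hub is 1, leaf to leaf through hub is 2).
Star graphs are bipartite (hub vs leaves), so chromatic number = 2.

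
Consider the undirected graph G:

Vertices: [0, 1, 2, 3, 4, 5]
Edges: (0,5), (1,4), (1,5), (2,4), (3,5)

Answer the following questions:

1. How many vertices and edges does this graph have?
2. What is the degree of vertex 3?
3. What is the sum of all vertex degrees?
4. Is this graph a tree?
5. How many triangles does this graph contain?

Count: 6 vertices, 5 edges.
Vertex 3 has neighbors [5], degree = 1.
Handshaking lemma: 2 * 5 = 10.
A graph is a tree iff it is connected and has exactly n-1 edges. This graph is connected (all 6 vertices in one component) and has 6-1 = 5 edges. It is a tree.
Number of triangles = 0.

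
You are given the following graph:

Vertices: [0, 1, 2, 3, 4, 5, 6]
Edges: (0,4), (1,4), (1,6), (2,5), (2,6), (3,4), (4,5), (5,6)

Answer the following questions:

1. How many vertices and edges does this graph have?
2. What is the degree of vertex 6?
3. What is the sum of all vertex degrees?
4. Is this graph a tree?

Count: 7 vertices, 8 edges.
Vertex 6 has neighbors [1, 2, 5], degree = 3.
Handshaking lemma: 2 * 8 = 16.
A tree on 7 vertices has 6 edges. This graph has 8 edges (2 extra). Not a tree.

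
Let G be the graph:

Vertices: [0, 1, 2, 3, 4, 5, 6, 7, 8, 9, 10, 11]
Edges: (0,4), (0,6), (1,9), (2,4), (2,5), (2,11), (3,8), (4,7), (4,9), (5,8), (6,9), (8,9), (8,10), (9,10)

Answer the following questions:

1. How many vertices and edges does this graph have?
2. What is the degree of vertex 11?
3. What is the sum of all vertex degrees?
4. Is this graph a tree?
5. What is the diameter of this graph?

Count: 12 vertices, 14 edges.
Vertex 11 has neighbors [2], degree = 1.
Handshaking lemma: 2 * 14 = 28.
A tree on 12 vertices has 11 edges. This graph has 14 edges (3 extra). Not a tree.
Diameter (longest shortest path) = 4.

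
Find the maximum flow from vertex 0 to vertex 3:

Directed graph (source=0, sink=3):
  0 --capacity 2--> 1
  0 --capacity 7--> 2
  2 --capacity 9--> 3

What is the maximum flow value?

Computing max flow:
  Flow on (0->2): 7/7
  Flow on (2->3): 7/9
Maximum flow = 7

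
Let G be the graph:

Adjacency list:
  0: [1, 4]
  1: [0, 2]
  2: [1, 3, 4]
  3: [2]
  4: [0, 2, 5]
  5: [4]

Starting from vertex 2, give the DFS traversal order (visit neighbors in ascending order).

DFS from vertex 2 (neighbors processed in ascending order):
Visit order: 2, 1, 0, 4, 5, 3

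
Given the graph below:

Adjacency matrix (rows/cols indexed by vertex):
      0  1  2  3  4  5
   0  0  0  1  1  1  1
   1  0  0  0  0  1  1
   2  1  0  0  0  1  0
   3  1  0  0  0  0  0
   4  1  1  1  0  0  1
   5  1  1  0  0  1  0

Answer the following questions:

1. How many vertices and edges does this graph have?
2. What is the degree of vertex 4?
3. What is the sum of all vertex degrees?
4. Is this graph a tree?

Count: 6 vertices, 8 edges.
Vertex 4 has neighbors [0, 1, 2, 5], degree = 4.
Handshaking lemma: 2 * 8 = 16.
A tree on 6 vertices has 5 edges. This graph has 8 edges (3 extra). Not a tree.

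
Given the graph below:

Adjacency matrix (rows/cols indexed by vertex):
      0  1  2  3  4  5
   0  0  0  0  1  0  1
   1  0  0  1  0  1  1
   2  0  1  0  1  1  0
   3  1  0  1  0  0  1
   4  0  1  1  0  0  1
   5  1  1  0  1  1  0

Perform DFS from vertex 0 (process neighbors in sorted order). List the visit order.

DFS from vertex 0 (neighbors processed in ascending order):
Visit order: 0, 3, 2, 1, 4, 5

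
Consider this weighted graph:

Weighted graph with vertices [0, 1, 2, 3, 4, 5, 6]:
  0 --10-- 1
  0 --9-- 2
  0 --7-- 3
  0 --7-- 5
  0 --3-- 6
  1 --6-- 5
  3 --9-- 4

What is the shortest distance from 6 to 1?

Using Dijkstra's algorithm from vertex 6:
Shortest path: 6 -> 0 -> 1
Total weight: 3 + 10 = 13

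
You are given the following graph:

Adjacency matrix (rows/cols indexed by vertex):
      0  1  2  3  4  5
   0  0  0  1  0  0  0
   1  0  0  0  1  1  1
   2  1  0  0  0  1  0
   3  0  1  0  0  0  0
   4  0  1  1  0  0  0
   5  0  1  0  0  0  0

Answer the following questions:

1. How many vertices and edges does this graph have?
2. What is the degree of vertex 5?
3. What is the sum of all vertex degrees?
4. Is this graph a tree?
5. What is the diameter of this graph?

Count: 6 vertices, 5 edges.
Vertex 5 has neighbors [1], degree = 1.
Handshaking lemma: 2 * 5 = 10.
A graph is a tree iff it is connected and has exactly n-1 edges. This graph is connected (all 6 vertices in one component) and has 6-1 = 5 edges. It is a tree.
Diameter (longest shortest path) = 4.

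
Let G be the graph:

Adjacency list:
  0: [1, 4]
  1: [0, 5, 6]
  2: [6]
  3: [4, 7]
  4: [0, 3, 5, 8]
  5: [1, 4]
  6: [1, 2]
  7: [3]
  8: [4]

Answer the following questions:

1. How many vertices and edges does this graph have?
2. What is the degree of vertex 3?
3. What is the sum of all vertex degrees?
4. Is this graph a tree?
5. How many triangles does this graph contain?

Count: 9 vertices, 9 edges.
Vertex 3 has neighbors [4, 7], degree = 2.
Handshaking lemma: 2 * 9 = 18.
A tree on 9 vertices has 8 edges. This graph has 9 edges (1 extra). Not a tree.
Number of triangles = 0.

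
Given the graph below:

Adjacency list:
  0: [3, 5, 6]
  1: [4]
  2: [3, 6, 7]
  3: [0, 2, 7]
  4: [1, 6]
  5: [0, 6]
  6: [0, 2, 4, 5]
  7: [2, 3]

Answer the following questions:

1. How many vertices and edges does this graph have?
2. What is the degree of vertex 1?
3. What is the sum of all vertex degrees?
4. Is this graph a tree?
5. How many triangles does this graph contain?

Count: 8 vertices, 10 edges.
Vertex 1 has neighbors [4], degree = 1.
Handshaking lemma: 2 * 10 = 20.
A tree on 8 vertices has 7 edges. This graph has 10 edges (3 extra). Not a tree.
Number of triangles = 2.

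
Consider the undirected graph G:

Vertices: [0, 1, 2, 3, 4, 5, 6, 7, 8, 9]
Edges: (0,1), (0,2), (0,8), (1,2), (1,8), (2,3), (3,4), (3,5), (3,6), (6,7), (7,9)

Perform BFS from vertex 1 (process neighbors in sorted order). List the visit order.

BFS from vertex 1 (neighbors processed in ascending order):
Visit order: 1, 0, 2, 8, 3, 4, 5, 6, 7, 9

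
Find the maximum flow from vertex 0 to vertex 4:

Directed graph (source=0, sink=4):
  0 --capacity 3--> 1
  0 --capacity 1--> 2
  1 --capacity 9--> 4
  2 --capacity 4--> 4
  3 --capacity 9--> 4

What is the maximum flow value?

Computing max flow:
  Flow on (0->1): 3/3
  Flow on (0->2): 1/1
  Flow on (1->4): 3/9
  Flow on (2->4): 1/4
Maximum flow = 4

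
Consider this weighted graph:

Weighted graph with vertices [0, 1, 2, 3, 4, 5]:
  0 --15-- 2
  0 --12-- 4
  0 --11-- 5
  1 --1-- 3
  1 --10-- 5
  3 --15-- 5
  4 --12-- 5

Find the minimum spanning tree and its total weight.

Applying Kruskal's algorithm (sort edges by weight, add if no cycle):
  Add (1,3) w=1
  Add (1,5) w=10
  Add (0,5) w=11
  Add (0,4) w=12
  Skip (4,5) w=12 (creates cycle)
  Add (0,2) w=15
  Skip (3,5) w=15 (creates cycle)
MST weight = 49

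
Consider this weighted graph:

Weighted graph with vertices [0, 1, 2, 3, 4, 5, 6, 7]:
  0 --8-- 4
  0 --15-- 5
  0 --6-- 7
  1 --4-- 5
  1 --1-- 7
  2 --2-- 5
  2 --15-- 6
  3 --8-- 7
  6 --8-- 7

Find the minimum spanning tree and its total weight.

Applying Kruskal's algorithm (sort edges by weight, add if no cycle):
  Add (1,7) w=1
  Add (2,5) w=2
  Add (1,5) w=4
  Add (0,7) w=6
  Add (0,4) w=8
  Add (3,7) w=8
  Add (6,7) w=8
  Skip (0,5) w=15 (creates cycle)
  Skip (2,6) w=15 (creates cycle)
MST weight = 37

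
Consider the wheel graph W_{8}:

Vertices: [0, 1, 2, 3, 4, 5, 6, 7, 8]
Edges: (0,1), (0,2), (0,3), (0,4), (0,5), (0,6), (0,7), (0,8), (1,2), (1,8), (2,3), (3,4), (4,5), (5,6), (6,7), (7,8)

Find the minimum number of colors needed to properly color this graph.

W_{8} = C_{8} plus a hub adjacent to every cycle vertex.
The outer cycle needs 2 colors (even cycle); the hub is adjacent to all of them so needs a fresh color.
Chromatic number = 2 + 1 = 3.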